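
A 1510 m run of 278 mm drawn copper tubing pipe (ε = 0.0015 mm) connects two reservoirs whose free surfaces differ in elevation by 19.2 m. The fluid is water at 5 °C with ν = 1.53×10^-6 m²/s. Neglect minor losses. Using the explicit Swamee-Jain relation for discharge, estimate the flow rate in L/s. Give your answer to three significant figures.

Swamee-Jain (Type II): Q = -0.965·√(gD⁵h_f/L)·ln[ε/(3.7D) + √(3.17ν²L/(gD³h_f))]
√(gD⁵h_f/L) = √(9.81·0.278⁵·19.2/1510) = 0.01439
ε/(3.7D) = 1.46×10^-6; √(3.17ν²L/(gD³h_f)) = 5.26×10^-5
Q = -0.965·0.01439·ln(5.408×10^-5) = 0.1364 m³/s
Check: V = 2.25 m/s, Re = 4.08×10^5, f = 0.01365, h_f = 19.1 m ≈ 19.2 m ✓

Q ≈ 136 L/s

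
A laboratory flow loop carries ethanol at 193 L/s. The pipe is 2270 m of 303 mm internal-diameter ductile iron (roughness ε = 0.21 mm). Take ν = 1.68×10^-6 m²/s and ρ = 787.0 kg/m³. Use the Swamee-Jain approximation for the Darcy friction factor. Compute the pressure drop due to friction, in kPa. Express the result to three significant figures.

Δp ≈ 399 kPa

V = 4Q/(πD²) = 4·0.193/(π·0.303²) = 2.677 m/s
Re = VD/ν = 2.677·0.303/1.68×10^-6 = 4.83×10^5 → turbulent
ε/D = 0.21/303 = 6.93×10^-4
Swamee-Jain: f = 0.01891
h_f = f(L/D)V²/(2g) = 0.01891·(2270/0.303)·2.677²/(2·9.81) = 51.74 m
Δp = ρg·h_f = 787.0·9.81·51.74 = 399.4 kPa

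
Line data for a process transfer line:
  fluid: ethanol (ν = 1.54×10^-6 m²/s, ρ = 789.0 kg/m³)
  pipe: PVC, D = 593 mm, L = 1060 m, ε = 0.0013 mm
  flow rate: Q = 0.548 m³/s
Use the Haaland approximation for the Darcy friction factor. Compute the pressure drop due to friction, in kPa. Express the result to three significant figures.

Δp ≈ 33.8 kPa

V = 4Q/(πD²) = 4·0.548/(π·0.593²) = 1.984 m/s
Re = VD/ν = 1.984·0.593/1.54×10^-6 = 7.64×10^5 → turbulent
ε/D = 0.0013/593 = 2.19×10^-6
Haaland: f = 0.01216
h_f = f(L/D)V²/(2g) = 0.01216·(1060/0.593)·1.984²/(2·9.81) = 4.361 m
Δp = ρg·h_f = 789.0·9.81·4.361 = 33.75 kPa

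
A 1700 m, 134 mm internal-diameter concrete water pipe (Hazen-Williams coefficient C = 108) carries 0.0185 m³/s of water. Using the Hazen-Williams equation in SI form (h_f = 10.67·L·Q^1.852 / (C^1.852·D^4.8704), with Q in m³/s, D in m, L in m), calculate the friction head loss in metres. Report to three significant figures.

h_f ≈ 34.3 m

h_f = 10.67·1700·0.0185^1.852 / (108^1.852·0.134^4.8704) = 34.27 m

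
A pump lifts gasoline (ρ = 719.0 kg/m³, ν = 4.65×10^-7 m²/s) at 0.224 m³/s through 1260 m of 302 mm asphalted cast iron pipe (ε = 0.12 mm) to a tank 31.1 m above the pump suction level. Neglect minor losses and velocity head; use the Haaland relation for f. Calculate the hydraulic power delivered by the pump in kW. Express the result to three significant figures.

P_hyd ≈ 102 kW

V = 4Q/(πD²) = 3.127 m/s; Re = 2.03×10^6; ε/D = 3.97×10^-4; f = 0.01616
h_f = f(L/D)V²/2g = 33.61 m
Total head H = z + h_f = 31.1 + 33.61 = 64.71 m
P_hyd = ρgQH = 719.0·9.81·0.224·64.71 = 102.2 kW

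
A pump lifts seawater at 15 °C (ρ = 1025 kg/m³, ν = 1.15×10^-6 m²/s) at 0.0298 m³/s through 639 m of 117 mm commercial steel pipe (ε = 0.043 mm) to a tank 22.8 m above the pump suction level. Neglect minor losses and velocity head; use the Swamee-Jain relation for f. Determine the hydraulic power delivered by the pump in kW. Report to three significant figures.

V = 4Q/(πD²) = 2.772 m/s; Re = 2.82×10^5; ε/D = 3.68×10^-4; f = 0.01761
h_f = f(L/D)V²/2g = 37.66 m
Total head H = z + h_f = 22.8 + 37.66 = 60.46 m
P_hyd = ρgQH = 1025·9.81·0.0298·60.46 = 18.12 kW

P_hyd ≈ 18.1 kW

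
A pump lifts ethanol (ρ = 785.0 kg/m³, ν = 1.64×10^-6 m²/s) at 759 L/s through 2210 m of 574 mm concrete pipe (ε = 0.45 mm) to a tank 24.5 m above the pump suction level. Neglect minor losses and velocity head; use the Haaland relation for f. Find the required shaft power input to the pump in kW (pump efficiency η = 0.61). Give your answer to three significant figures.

V = 4Q/(πD²) = 2.933 m/s; Re = 1.03×10^6; ε/D = 7.84×10^-4; f = 0.01887
h_f = f(L/D)V²/2g = 31.86 m
Total head H = z + h_f = 24.5 + 31.86 = 56.36 m
P_hyd = ρgQH = 785.0·9.81·0.759·56.36 = 329.4 kW
P_shaft = P_hyd/η = 329.4/0.61 = 540.0 kW

P_shaft ≈ 540 kW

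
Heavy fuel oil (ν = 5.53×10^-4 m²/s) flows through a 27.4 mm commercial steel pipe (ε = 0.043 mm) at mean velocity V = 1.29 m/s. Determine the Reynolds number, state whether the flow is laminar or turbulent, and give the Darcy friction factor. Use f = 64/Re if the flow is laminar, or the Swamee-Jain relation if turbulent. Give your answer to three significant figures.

Re ≈ 63.9; laminar; f = 64/Re ≈ 1.00

Re = VD/ν = 1.290·0.0274/5.53×10^-4 = 63.9
Re < 2300 → laminar → f = 64/Re = 1.001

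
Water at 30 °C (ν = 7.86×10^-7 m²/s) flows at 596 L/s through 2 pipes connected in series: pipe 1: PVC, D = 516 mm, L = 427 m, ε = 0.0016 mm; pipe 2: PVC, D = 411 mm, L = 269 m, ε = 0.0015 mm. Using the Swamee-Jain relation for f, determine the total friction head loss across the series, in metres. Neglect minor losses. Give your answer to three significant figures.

Pipe 1: V = 2.850 m/s, Re = 1.87×10^6, ε/D = 3.10×10^-6, f = 0.01059, h_1 = f(L/D)V²/2g = 3.628 m
Pipe 2: V = 4.492 m/s, Re = 2.35×10^6, ε/D = 3.65×10^-6, f = 0.01026, h_2 = f(L/D)V²/2g = 6.907 m
Series → Q common, losses add: H = Σh = 10.54 m

H ≈ 10.5 m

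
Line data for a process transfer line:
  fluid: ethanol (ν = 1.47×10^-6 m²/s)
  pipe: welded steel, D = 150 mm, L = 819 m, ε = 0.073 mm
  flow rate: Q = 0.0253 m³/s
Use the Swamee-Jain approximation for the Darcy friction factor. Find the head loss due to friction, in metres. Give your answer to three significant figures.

V = 4Q/(πD²) = 4·0.0253/(π·0.150²) = 1.432 m/s
Re = VD/ν = 1.432·0.150/1.47×10^-6 = 1.46×10^5 → turbulent
ε/D = 0.073/150 = 4.87×10^-4
Swamee-Jain: f = 0.01946
h_f = f(L/D)V²/(2g) = 0.01946·(819/0.150)·1.432²/(2·9.81) = 11.10 m

h_f ≈ 11.1 m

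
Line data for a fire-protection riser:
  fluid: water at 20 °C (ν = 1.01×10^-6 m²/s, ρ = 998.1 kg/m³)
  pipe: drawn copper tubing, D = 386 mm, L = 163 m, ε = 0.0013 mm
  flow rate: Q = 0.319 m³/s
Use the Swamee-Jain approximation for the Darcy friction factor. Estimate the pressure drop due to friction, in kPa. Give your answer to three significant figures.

Δp ≈ 18.2 kPa

V = 4Q/(πD²) = 4·0.319/(π·0.386²) = 2.726 m/s
Re = VD/ν = 2.726·0.386/1.01×10^-6 = 1.04×10^6 → turbulent
ε/D = 0.0013/386 = 3.37×10^-6
Swamee-Jain: f = 0.01161
h_f = f(L/D)V²/(2g) = 0.01161·(163/0.386)·2.726²/(2·9.81) = 1.858 m
Δp = ρg·h_f = 998.1·9.81·1.858 = 18.19 kPa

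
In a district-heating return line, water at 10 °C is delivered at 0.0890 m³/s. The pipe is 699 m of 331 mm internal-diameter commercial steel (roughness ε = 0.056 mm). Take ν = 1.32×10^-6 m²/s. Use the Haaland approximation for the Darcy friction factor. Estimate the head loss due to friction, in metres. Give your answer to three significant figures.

V = 4Q/(πD²) = 4·0.0890/(π·0.331²) = 1.034 m/s
Re = VD/ν = 1.034·0.331/1.32×10^-6 = 2.59×10^5 → turbulent
ε/D = 0.056/331 = 1.69×10^-4
Haaland: f = 0.01610
h_f = f(L/D)V²/(2g) = 0.01610·(699/0.331)·1.034²/(2·9.81) = 1.854 m

h_f ≈ 1.85 m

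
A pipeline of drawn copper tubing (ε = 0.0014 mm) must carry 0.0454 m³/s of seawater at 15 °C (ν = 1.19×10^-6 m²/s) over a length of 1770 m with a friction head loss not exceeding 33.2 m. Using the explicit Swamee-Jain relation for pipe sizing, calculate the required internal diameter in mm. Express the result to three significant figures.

Swamee-Jain (Type III): D = 0.66·[ε^1.25·(LQ²/(gh_f))^4.75 + ν·Q^9.4·(L/(gh_f))^5.2]^0.04
LQ²/(gh_f) = 0.01120; L/(gh_f) = 5.435
Term 1 = ε^1.25·(…)^4.75 = 2.61×10^-17; Term 2 = ν·Q^9.4·(…)^5.2 = 1.88×10^-15
D = 0.66·(2.61×10^-17 + 1.88×10^-15)^0.04 = 0.1701 m = 170 mm
Check: V = 2.00 m/s, Re = 2.86×10^5, f = 0.01460, h_f = 30.9 m ≈ 33.2 m ✓

D ≈ 170 mm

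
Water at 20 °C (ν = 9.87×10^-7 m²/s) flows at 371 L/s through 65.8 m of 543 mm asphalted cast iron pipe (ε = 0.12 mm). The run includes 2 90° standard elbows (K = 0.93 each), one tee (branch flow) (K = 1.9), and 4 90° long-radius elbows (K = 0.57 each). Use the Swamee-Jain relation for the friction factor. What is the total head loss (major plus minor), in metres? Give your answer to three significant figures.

V = 4Q/(πD²) = 1.602 m/s; V²/2g = 0.1308 m
Re = 8.81×10^5, ε/D = 2.21×10^-4 → f = 0.01510 (Swamee-Jain)
Major: h_f = f(L/D)·V²/2g = 0.01510·121.2·0.1308 = 0.2394 m
Minor: ΣK = 6.04; h_m = ΣK·V²/2g = 0.7901 m
Total H_L = 0.2394 + 0.7901 = 1.030 m

H_L ≈ 1.03 m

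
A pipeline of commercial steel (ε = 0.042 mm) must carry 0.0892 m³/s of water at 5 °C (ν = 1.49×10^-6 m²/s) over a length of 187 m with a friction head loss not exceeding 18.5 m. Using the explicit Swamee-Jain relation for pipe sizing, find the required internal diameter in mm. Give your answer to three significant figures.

Swamee-Jain (Type III): D = 0.66·[ε^1.25·(LQ²/(gh_f))^4.75 + ν·Q^9.4·(L/(gh_f))^5.2]^0.04
LQ²/(gh_f) = 0.008198; L/(gh_f) = 1.030
Term 1 = ε^1.25·(…)^4.75 = 4.16×10^-16; Term 2 = ν·Q^9.4·(…)^5.2 = 2.37×10^-16
D = 0.66·(4.16×10^-16 + 2.37×10^-16)^0.04 = 0.1630 m = 163 mm
Check: V = 4.28 m/s, Re = 4.68×10^5, f = 0.01611, h_f = 17.2 m ≈ 18.5 m ✓

D ≈ 163 mm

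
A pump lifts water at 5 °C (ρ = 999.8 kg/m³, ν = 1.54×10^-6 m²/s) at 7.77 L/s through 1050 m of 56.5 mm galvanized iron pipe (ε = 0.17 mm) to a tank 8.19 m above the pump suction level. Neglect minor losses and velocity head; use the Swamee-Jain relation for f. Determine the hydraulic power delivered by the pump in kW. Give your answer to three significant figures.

P_hyd ≈ 19.7 kW

V = 4Q/(πD²) = 3.099 m/s; Re = 1.14×10^5; ε/D = 0.00301; f = 0.02757
h_f = f(L/D)V²/2g = 250.9 m
Total head H = z + h_f = 8.19 + 250.9 = 259.0 m
P_hyd = ρgQH = 999.8·9.81·0.00777·259.0 = 19.74 kW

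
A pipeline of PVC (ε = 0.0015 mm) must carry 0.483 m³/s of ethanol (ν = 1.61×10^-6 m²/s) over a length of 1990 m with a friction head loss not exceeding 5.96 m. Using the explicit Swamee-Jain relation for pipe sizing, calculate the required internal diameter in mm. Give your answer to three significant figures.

D ≈ 613 mm

Swamee-Jain (Type III): D = 0.66·[ε^1.25·(LQ²/(gh_f))^4.75 + ν·Q^9.4·(L/(gh_f))^5.2]^0.04
LQ²/(gh_f) = 7.940; L/(gh_f) = 34.04
Term 1 = ε^1.25·(…)^4.75 = 9.87×10^-4; Term 2 = ν·Q^9.4·(…)^5.2 = 0.159
D = 0.66·(9.87×10^-4 + 0.159)^0.04 = 0.6134 m = 613 mm
Check: V = 1.63 m/s, Re = 6.23×10^5, f = 0.01264, h_f = 5.58 m ≈ 5.96 m ✓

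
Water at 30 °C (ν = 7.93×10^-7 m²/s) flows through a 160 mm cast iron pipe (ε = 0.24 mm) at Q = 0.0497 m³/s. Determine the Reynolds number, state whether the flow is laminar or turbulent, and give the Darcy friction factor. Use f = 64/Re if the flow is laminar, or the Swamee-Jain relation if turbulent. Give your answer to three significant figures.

V = 4Q/(πD²) = 2.472 m/s
Re = VD/ν = 2.472·0.160/7.93×10^-7 = 4.99×10^5
Re > 4000 → turbulent; ε/D = 0.00150
Swamee-Jain: f = 0.02230

Re ≈ 4.99×10^5; turbulent; f ≈ 0.0223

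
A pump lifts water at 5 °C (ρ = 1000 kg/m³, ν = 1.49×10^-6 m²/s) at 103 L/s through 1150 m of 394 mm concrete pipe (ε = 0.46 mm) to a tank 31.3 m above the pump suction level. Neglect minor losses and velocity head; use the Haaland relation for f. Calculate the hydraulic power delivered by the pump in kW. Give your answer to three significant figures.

P_hyd ≈ 33.9 kW

V = 4Q/(πD²) = 0.8448 m/s; Re = 2.23×10^5; ε/D = 0.00117; f = 0.02145
h_f = f(L/D)V²/2g = 2.277 m
Total head H = z + h_f = 31.3 + 2.277 = 33.58 m
P_hyd = ρgQH = 1000·9.81·0.103·33.58 = 33.93 kW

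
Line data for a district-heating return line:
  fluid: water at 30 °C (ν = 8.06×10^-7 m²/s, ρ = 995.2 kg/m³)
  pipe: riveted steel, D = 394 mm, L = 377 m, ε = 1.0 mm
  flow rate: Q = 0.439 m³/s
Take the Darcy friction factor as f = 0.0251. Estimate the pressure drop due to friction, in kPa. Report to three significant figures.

Δp ≈ 155 kPa

V = 4Q/(πD²) = 4·0.439/(π·0.394²) = 3.601 m/s
h_f = f(L/D)V²/(2g) = 0.02510·(377/0.394)·3.601²/(2·9.81) = 15.87 m
Δp = ρg·h_f = 995.2·9.81·15.87 = 154.9 kPa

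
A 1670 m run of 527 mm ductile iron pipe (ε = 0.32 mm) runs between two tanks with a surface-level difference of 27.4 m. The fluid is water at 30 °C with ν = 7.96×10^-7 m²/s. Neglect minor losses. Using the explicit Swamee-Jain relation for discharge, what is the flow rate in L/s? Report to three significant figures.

Swamee-Jain (Type II): Q = -0.965·√(gD⁵h_f/L)·ln[ε/(3.7D) + √(3.17ν²L/(gD³h_f))]
√(gD⁵h_f/L) = √(9.81·0.527⁵·27.4/1670) = 0.08089
ε/(3.7D) = 1.64×10^-4; √(3.17ν²L/(gD³h_f)) = 9.23×10^-6
Q = -0.965·0.08089·ln(1.733×10^-4) = 0.6760 m³/s
Check: V = 3.10 m/s, Re = 2.05×10^6, f = 0.01774, h_f = 27.5 m ≈ 27.4 m ✓

Q ≈ 676 L/s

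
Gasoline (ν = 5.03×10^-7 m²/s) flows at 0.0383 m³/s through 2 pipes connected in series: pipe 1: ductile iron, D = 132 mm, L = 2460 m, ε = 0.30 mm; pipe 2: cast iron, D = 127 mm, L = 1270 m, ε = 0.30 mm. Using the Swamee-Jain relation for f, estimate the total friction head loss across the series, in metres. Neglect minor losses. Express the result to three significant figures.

H ≈ 298 m

Pipe 1: V = 2.799 m/s, Re = 7.34×10^5, ε/D = 0.00227, f = 0.02455, h_1 = f(L/D)V²/2g = 182.7 m
Pipe 2: V = 3.023 m/s, Re = 7.63×10^5, ε/D = 0.00236, f = 0.02479, h_2 = f(L/D)V²/2g = 115.5 m
Series → Q common, losses add: H = Σh = 298.2 m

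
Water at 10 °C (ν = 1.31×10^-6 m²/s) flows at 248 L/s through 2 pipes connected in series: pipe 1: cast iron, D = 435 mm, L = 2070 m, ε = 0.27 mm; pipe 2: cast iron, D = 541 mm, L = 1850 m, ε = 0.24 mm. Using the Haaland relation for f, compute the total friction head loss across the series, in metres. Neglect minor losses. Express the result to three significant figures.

H ≈ 15.8 m

Pipe 1: V = 1.669 m/s, Re = 5.54×10^5, ε/D = 6.21×10^-4, f = 0.01824, h_1 = f(L/D)V²/2g = 12.32 m
Pipe 2: V = 1.079 m/s, Re = 4.46×10^5, ε/D = 4.44×10^-4, f = 0.01731, h_2 = f(L/D)V²/2g = 3.512 m
Series → Q common, losses add: H = Σh = 15.83 m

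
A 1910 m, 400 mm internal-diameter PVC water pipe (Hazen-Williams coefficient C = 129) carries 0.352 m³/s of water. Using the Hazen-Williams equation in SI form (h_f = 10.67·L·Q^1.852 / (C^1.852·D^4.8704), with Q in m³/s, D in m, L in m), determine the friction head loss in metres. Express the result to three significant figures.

h_f ≈ 31.5 m

h_f = 10.67·1910·0.352^1.852 / (129^1.852·0.400^4.8704) = 31.53 m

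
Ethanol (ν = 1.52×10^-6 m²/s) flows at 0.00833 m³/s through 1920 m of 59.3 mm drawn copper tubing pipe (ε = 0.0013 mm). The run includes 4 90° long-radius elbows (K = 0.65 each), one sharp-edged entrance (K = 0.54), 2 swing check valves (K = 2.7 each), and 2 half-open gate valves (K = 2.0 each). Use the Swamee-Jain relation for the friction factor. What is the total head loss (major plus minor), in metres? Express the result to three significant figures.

V = 4Q/(πD²) = 3.016 m/s; V²/2g = 0.4637 m
Re = 1.18×10^5, ε/D = 2.19×10^-5 → f = 0.01742 (Swamee-Jain)
Major: h_f = f(L/D)·V²/2g = 0.01742·32378·0.4637 = 261.5 m
Minor: ΣK = 12.5; h_m = ΣK·V²/2g = 5.814 m
Total H_L = 261.5 + 5.814 = 267.3 m

H_L ≈ 267 m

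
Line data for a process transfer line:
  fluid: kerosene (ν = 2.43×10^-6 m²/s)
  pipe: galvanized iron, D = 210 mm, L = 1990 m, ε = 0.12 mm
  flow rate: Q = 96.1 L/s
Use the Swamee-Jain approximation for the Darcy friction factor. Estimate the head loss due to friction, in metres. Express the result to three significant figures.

V = 4Q/(πD²) = 4·0.0961/(π·0.210²) = 2.775 m/s
Re = VD/ν = 2.775·0.210/2.43×10^-6 = 2.40×10^5 → turbulent
ε/D = 0.12/210 = 5.71×10^-4
Swamee-Jain: f = 0.01902
h_f = f(L/D)V²/(2g) = 0.01902·(1990/0.210)·2.775²/(2·9.81) = 70.73 m

h_f ≈ 70.7 m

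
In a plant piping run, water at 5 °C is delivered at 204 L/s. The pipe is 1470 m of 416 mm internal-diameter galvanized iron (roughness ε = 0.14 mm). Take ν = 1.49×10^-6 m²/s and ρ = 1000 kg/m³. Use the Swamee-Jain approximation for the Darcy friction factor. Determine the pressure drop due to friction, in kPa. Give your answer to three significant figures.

V = 4Q/(πD²) = 4·0.204/(π·0.416²) = 1.501 m/s
Re = VD/ν = 1.501·0.416/1.49×10^-6 = 4.19×10^5 → turbulent
ε/D = 0.14/416 = 3.37×10^-4
Swamee-Jain: f = 0.01686
h_f = f(L/D)V²/(2g) = 0.01686·(1470/0.416)·1.501²/(2·9.81) = 6.840 m
Δp = ρg·h_f = 1000·9.81·6.840 = 67.10 kPa

Δp ≈ 67.1 kPa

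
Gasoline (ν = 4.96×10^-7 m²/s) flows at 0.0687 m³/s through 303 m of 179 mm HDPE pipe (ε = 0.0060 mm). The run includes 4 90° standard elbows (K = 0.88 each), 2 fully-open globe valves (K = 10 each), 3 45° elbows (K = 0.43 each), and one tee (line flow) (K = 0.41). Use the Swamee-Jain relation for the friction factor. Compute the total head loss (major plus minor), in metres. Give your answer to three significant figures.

V = 4Q/(πD²) = 2.730 m/s; V²/2g = 0.3799 m
Re = 9.85×10^5, ε/D = 3.35×10^-5 → f = 0.01239 (Swamee-Jain)
Major: h_f = f(L/D)·V²/2g = 0.01239·1693·0.3799 = 7.967 m
Minor: ΣK = 25.2; h_m = ΣK·V²/2g = 9.580 m
Total H_L = 7.967 + 9.580 = 17.55 m

H_L ≈ 17.5 m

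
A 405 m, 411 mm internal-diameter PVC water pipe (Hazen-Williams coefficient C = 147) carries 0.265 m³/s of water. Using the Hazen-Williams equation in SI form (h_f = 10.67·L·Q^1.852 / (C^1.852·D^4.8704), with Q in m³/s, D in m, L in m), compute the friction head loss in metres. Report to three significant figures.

h_f = 10.67·405·0.265^1.852 / (147^1.852·0.411^4.8704) = 2.719 m

h_f ≈ 2.72 m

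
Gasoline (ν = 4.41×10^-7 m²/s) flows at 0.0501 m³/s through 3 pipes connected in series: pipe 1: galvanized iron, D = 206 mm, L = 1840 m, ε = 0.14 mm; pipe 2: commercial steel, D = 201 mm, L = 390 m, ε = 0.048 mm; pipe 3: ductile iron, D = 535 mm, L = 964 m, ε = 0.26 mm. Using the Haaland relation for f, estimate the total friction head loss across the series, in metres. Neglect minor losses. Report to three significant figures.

Pipe 1: V = 1.503 m/s, Re = 7.02×10^5, ε/D = 6.80×10^-4, f = 0.01844, h_1 = f(L/D)V²/2g = 18.97 m
Pipe 2: V = 1.579 m/s, Re = 7.20×10^5, ε/D = 2.39×10^-4, f = 0.01527, h_2 = f(L/D)V²/2g = 3.764 m
Pipe 3: V = 0.2229 m/s, Re = 2.70×10^5, ε/D = 4.86×10^-4, f = 0.01812, h_3 = f(L/D)V²/2g = 0.08266 m
Series → Q common, losses add: H = Σh = 22.82 m

H ≈ 22.8 m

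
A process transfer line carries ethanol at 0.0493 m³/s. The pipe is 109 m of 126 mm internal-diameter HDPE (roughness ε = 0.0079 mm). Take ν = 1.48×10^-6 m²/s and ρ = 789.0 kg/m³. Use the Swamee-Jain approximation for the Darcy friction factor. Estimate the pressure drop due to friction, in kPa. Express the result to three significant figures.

Δp ≈ 79.0 kPa

V = 4Q/(πD²) = 4·0.0493/(π·0.126²) = 3.954 m/s
Re = VD/ν = 3.954·0.126/1.48×10^-6 = 3.37×10^5 → turbulent
ε/D = 0.0079/126 = 6.27×10^-5
Swamee-Jain: f = 0.01481
h_f = f(L/D)V²/(2g) = 0.01481·(109/0.126)·3.954²/(2·9.81) = 10.21 m
Δp = ρg·h_f = 789.0·9.81·10.21 = 79.00 kPa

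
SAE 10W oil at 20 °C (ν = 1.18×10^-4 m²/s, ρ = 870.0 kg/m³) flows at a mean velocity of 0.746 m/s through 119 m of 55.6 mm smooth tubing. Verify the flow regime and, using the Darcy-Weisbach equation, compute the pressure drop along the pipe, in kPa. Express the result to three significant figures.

Δp ≈ 94.3 kPa

Re = VD/ν = 0.746·0.05560/1.18×10^-4 = 352 → laminar (Re < 2300)
f = 64/Re = 0.1821
h_f = f(L/D)V²/(2g) = 0.1821·(119/0.05560)·0.746²/(2·9.81) = 11.05 m
Δp = ρg·h_f = 870.0·9.81·11.05 = 94.34 kPa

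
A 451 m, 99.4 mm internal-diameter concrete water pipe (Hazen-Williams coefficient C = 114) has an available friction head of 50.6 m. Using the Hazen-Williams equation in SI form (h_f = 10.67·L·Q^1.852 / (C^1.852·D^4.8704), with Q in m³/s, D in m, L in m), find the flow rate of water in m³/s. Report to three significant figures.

Q ≈ 0.0225 m³/s

Rearranging: Q = [h_f·C^1.852·D^4.8704 / (10.67·L)]^(1/1.852)
Q = [50.6·114^1.852·0.0994^4.8704 / (10.67·451)]^0.540 = 0.02250 m³/s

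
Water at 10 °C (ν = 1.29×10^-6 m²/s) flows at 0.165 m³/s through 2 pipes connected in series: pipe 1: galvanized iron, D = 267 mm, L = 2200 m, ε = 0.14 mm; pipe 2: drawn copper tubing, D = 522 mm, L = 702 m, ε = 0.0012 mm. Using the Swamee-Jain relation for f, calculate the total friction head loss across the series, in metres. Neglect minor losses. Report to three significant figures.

H ≈ 65.4 m

Pipe 1: V = 2.947 m/s, Re = 6.10×10^5, ε/D = 5.24×10^-4, f = 0.01777, h_1 = f(L/D)V²/2g = 64.80 m
Pipe 2: V = 0.7710 m/s, Re = 3.12×10^5, ε/D = 2.30×10^-6, f = 0.01430, h_2 = f(L/D)V²/2g = 0.5825 m
Series → Q common, losses add: H = Σh = 65.38 m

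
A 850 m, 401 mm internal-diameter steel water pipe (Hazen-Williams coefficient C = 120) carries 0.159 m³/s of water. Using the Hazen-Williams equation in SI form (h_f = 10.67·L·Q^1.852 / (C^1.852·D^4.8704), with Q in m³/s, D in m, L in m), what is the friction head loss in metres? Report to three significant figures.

h_f = 10.67·850·0.159^1.852 / (120^1.852·0.401^4.8704) = 3.637 m

h_f ≈ 3.64 m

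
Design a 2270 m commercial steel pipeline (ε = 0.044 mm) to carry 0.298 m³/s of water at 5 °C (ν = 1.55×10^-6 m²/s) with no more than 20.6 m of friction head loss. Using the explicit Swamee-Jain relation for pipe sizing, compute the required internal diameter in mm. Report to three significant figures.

D ≈ 414 mm

Swamee-Jain (Type III): D = 0.66·[ε^1.25·(LQ²/(gh_f))^4.75 + ν·Q^9.4·(L/(gh_f))^5.2]^0.04
LQ²/(gh_f) = 0.9975; L/(gh_f) = 11.23
Term 1 = ε^1.25·(…)^4.75 = 3.54×10^-6; Term 2 = ν·Q^9.4·(…)^5.2 = 5.13×10^-6
D = 0.66·(3.54×10^-6 + 5.13×10^-6)^0.04 = 0.4141 m = 414 mm
Check: V = 2.21 m/s, Re = 5.91×10^5, f = 0.01428, h_f = 19.5 m ≈ 20.6 m ✓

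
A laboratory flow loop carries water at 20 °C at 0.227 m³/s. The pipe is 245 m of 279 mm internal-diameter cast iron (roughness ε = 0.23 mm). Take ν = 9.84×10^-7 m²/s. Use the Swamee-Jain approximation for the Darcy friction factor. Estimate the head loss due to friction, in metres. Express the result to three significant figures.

h_f ≈ 11.8 m

V = 4Q/(πD²) = 4·0.227/(π·0.279²) = 3.713 m/s
Re = VD/ν = 3.713·0.279/9.84×10^-7 = 1.05×10^6 → turbulent
ε/D = 0.23/279 = 8.24×10^-4
Swamee-Jain: f = 0.01917
h_f = f(L/D)V²/(2g) = 0.01917·(245/0.279)·3.713²/(2·9.81) = 11.83 m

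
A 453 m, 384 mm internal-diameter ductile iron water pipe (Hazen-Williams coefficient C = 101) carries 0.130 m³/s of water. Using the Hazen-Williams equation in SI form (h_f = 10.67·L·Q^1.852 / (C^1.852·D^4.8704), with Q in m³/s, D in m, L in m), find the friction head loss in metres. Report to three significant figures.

h_f ≈ 2.27 m

h_f = 10.67·453·0.130^1.852 / (101^1.852·0.384^4.8704) = 2.269 m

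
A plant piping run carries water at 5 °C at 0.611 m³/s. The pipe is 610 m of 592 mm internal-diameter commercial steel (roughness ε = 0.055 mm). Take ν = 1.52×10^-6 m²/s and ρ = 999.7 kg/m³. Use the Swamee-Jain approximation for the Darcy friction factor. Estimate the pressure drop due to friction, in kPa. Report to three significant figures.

V = 4Q/(πD²) = 4·0.611/(π·0.592²) = 2.220 m/s
Re = VD/ν = 2.220·0.592/1.52×10^-6 = 8.65×10^5 → turbulent
ε/D = 0.055/592 = 9.29×10^-5
Swamee-Jain: f = 0.01358
h_f = f(L/D)V²/(2g) = 0.01358·(610/0.592)·2.220²/(2·9.81) = 3.513 m
Δp = ρg·h_f = 999.7·9.81·3.513 = 34.46 kPa

Δp ≈ 34.5 kPa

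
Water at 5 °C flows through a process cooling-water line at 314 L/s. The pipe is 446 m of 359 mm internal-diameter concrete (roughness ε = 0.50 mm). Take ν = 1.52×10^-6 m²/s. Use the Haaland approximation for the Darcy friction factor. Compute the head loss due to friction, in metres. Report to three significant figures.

h_f ≈ 13.2 m

V = 4Q/(πD²) = 4·0.314/(π·0.359²) = 3.102 m/s
Re = VD/ν = 3.102·0.359/1.52×10^-6 = 7.33×10^5 → turbulent
ε/D = 0.50/359 = 0.00139
Haaland: f = 0.02165
h_f = f(L/D)V²/(2g) = 0.02165·(446/0.359)·3.102²/(2·9.81) = 13.19 m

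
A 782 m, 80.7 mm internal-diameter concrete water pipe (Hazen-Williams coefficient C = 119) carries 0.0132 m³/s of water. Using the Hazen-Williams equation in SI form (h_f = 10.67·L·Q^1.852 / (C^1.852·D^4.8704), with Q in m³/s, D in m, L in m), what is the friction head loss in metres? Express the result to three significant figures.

h_f ≈ 83.3 m

h_f = 10.67·782·0.0132^1.852 / (119^1.852·0.0807^4.8704) = 83.32 m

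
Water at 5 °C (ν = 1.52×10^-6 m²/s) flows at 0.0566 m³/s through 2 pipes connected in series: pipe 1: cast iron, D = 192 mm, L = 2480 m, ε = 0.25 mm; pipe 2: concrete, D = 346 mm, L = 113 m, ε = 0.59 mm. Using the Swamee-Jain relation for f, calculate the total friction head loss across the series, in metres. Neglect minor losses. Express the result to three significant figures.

Pipe 1: V = 1.955 m/s, Re = 2.47×10^5, ε/D = 0.00130, f = 0.02209, h_1 = f(L/D)V²/2g = 55.58 m
Pipe 2: V = 0.6020 m/s, Re = 1.37×10^5, ε/D = 0.00171, f = 0.02406, h_2 = f(L/D)V²/2g = 0.1451 m
Series → Q common, losses add: H = Σh = 55.72 m

H ≈ 55.7 m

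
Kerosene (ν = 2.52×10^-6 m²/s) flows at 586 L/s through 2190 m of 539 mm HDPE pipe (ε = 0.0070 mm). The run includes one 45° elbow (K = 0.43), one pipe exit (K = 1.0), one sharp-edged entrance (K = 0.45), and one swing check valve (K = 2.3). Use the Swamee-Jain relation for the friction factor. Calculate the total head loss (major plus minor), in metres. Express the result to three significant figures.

V = 4Q/(πD²) = 2.568 m/s; V²/2g = 0.3362 m
Re = 5.49×10^5, ε/D = 1.30×10^-5 → f = 0.01309 (Swamee-Jain)
Major: h_f = f(L/D)·V²/2g = 0.01309·4063·0.3362 = 17.88 m
Minor: ΣK = 4.18; h_m = ΣK·V²/2g = 1.405 m
Total H_L = 17.88 + 1.405 = 19.29 m

H_L ≈ 19.3 m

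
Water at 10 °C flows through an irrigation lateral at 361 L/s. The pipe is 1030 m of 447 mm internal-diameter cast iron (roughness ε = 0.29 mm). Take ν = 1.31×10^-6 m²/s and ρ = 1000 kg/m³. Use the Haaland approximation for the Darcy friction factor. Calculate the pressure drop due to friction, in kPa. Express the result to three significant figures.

V = 4Q/(πD²) = 4·0.361/(π·0.447²) = 2.300 m/s
Re = VD/ν = 2.300·0.447/1.31×10^-6 = 7.85×10^5 → turbulent
ε/D = 0.29/447 = 6.49×10^-4
Haaland: f = 0.01822
h_f = f(L/D)V²/(2g) = 0.01822·(1030/0.447)·2.300²/(2·9.81) = 11.32 m
Δp = ρg·h_f = 1000·9.81·11.32 = 111.1 kPa

Δp ≈ 111 kPa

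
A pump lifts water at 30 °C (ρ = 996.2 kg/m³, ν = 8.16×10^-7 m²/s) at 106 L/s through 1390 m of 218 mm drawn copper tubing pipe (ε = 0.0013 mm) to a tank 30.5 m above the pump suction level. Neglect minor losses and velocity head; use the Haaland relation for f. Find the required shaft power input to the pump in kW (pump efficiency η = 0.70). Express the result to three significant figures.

V = 4Q/(πD²) = 2.840 m/s; Re = 7.59×10^5; ε/D = 5.96×10^-6; f = 0.01223
h_f = f(L/D)V²/2g = 32.05 m
Total head H = z + h_f = 30.5 + 32.05 = 62.55 m
P_hyd = ρgQH = 996.2·9.81·0.106·62.55 = 64.80 kW
P_shaft = P_hyd/η = 64.80/0.70 = 92.57 kW

P_shaft ≈ 92.6 kW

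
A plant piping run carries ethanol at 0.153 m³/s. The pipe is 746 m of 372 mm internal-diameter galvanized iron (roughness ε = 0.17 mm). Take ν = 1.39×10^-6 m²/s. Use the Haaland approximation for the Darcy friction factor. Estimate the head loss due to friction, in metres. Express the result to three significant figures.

V = 4Q/(πD²) = 4·0.153/(π·0.372²) = 1.408 m/s
Re = VD/ν = 1.408·0.372/1.39×10^-6 = 3.77×10^5 → turbulent
ε/D = 0.17/372 = 4.57×10^-4
Haaland: f = 0.01756
h_f = f(L/D)V²/(2g) = 0.01756·(746/0.372)·1.408²/(2·9.81) = 3.557 m

h_f ≈ 3.56 m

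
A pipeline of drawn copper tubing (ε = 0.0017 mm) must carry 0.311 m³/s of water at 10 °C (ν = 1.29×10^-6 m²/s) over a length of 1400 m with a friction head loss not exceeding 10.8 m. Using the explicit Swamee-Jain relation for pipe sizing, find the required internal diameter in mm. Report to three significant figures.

Swamee-Jain (Type III): D = 0.66·[ε^1.25·(LQ²/(gh_f))^4.75 + ν·Q^9.4·(L/(gh_f))^5.2]^0.04
LQ²/(gh_f) = 1.278; L/(gh_f) = 13.21
Term 1 = ε^1.25·(…)^4.75 = 1.97×10^-7; Term 2 = ν·Q^9.4·(…)^5.2 = 1.49×10^-5
D = 0.66·(1.97×10^-7 + 1.49×10^-5)^0.04 = 0.4233 m = 423 mm
Check: V = 2.21 m/s, Re = 7.25×10^5, f = 0.01234, h_f = 10.2 m ≈ 10.8 m ✓

D ≈ 423 mm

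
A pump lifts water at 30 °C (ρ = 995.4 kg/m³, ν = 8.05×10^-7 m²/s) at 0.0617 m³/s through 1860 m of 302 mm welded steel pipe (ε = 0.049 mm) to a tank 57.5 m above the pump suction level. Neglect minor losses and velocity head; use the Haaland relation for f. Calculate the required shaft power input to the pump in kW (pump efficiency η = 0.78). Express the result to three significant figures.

P_shaft ≈ 47.2 kW

V = 4Q/(πD²) = 0.8614 m/s; Re = 3.23×10^5; ε/D = 1.62×10^-4; f = 0.01562
h_f = f(L/D)V²/2g = 3.638 m
Total head H = z + h_f = 57.5 + 3.638 = 61.14 m
P_hyd = ρgQH = 995.4·9.81·0.0617·61.14 = 36.84 kW
P_shaft = P_hyd/η = 36.84/0.78 = 47.22 kW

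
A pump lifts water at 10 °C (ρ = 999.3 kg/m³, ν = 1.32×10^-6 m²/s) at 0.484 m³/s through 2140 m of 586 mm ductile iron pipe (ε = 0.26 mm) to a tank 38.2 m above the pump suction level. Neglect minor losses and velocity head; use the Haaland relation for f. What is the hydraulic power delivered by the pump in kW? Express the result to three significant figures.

P_hyd ≈ 229 kW

V = 4Q/(πD²) = 1.795 m/s; Re = 7.97×10^5; ε/D = 4.44×10^-4; f = 0.01689
h_f = f(L/D)V²/2g = 10.12 m
Total head H = z + h_f = 38.2 + 10.12 = 48.32 m
P_hyd = ρgQH = 999.3·9.81·0.484·48.32 = 229.3 kW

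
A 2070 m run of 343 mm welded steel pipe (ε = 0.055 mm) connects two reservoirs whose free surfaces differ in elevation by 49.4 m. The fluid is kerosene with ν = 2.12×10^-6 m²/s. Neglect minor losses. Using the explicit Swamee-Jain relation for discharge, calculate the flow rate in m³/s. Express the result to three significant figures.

Q ≈ 0.303 m³/s

Swamee-Jain (Type II): Q = -0.965·√(gD⁵h_f/L)·ln[ε/(3.7D) + √(3.17ν²L/(gD³h_f))]
√(gD⁵h_f/L) = √(9.81·0.343⁵·49.4/2070) = 0.03334
ε/(3.7D) = 4.33×10^-5; √(3.17ν²L/(gD³h_f)) = 3.88×10^-5
Q = -0.965·0.03334·ln(8.217×10^-5) = 0.3026 m³/s
Check: V = 3.28 m/s, Re = 5.30×10^5, f = 0.01504, h_f = 49.6 m ≈ 49.4 m ✓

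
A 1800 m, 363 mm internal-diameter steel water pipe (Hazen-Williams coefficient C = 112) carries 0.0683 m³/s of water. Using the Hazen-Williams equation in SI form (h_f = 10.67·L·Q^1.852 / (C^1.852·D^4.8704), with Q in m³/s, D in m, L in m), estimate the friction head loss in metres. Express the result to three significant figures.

h_f = 10.67·1800·0.0683^1.852 / (112^1.852·0.363^4.8704) = 2.972 m

h_f ≈ 2.97 m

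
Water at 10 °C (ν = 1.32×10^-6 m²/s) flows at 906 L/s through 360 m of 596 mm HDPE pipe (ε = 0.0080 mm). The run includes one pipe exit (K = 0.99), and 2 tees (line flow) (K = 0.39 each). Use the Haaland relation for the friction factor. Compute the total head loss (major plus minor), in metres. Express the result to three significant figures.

H_L ≈ 4.59 m

V = 4Q/(πD²) = 3.247 m/s; V²/2g = 0.5375 m
Re = 1.47×10^6, ε/D = 1.34×10^-5 → f = 0.01120 (Haaland)
Major: h_f = f(L/D)·V²/2g = 0.01120·604.0·0.5375 = 3.635 m
Minor: ΣK = 1.77; h_m = ΣK·V²/2g = 0.9514 m
Total H_L = 3.635 + 0.9514 = 4.587 m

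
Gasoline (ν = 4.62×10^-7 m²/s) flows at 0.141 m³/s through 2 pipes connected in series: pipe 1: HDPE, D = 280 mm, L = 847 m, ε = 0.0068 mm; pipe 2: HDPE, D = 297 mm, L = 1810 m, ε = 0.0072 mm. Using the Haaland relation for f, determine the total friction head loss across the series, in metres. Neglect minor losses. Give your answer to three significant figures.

H ≈ 24.3 m

Pipe 1: V = 2.290 m/s, Re = 1.39×10^6, ε/D = 2.43×10^-5, f = 0.01154, h_1 = f(L/D)V²/2g = 9.330 m
Pipe 2: V = 2.035 m/s, Re = 1.31×10^6, ε/D = 2.42×10^-5, f = 0.01163, h_2 = f(L/D)V²/2g = 14.96 m
Series → Q common, losses add: H = Σh = 24.29 m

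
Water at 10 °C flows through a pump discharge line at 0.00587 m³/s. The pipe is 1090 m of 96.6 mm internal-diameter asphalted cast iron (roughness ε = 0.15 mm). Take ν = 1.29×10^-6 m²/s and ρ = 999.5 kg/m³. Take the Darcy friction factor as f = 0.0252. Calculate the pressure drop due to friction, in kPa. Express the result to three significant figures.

Δp ≈ 91.2 kPa

V = 4Q/(πD²) = 4·0.00587/(π·0.0966²) = 0.8009 m/s
h_f = f(L/D)V²/(2g) = 0.02520·(1090/0.0966)·0.8009²/(2·9.81) = 9.297 m
Δp = ρg·h_f = 999.5·9.81·9.297 = 91.16 kPa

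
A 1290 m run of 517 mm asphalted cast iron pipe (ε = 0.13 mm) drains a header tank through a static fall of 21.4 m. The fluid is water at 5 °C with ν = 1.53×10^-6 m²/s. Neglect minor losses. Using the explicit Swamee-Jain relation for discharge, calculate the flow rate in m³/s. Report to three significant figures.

Q ≈ 0.700 m³/s

Swamee-Jain (Type II): Q = -0.965·√(gD⁵h_f/L)·ln[ε/(3.7D) + √(3.17ν²L/(gD³h_f))]
√(gD⁵h_f/L) = √(9.81·0.517⁵·21.4/1290) = 0.07753
ε/(3.7D) = 6.80×10^-5; √(3.17ν²L/(gD³h_f)) = 1.82×10^-5
Q = -0.965·0.07753·ln(8.612×10^-5) = 0.7003 m³/s
Check: V = 3.34 m/s, Re = 1.13×10^6, f = 0.01522, h_f = 21.5 m ≈ 21.4 m ✓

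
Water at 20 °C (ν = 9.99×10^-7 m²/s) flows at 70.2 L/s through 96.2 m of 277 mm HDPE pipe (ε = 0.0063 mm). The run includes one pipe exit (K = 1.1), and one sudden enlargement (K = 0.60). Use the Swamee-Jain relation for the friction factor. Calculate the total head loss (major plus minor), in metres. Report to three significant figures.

V = 4Q/(πD²) = 1.165 m/s; V²/2g = 0.06916 m
Re = 3.23×10^5, ε/D = 2.27×10^-5 → f = 0.01445 (Swamee-Jain)
Major: h_f = f(L/D)·V²/2g = 0.01445·347.3·0.06916 = 0.3472 m
Minor: ΣK = 1.70; h_m = ΣK·V²/2g = 0.1176 m
Total H_L = 0.3472 + 0.1176 = 0.4647 m

H_L ≈ 0.465 m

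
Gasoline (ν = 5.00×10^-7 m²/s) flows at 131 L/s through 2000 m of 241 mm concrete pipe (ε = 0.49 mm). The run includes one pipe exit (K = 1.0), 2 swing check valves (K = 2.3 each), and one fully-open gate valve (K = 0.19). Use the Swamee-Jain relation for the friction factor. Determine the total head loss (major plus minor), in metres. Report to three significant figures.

H_L ≈ 85.2 m

V = 4Q/(πD²) = 2.872 m/s; V²/2g = 0.4203 m
Re = 1.38×10^6, ε/D = 0.00203 → f = 0.02372 (Swamee-Jain)
Major: h_f = f(L/D)·V²/2g = 0.02372·8299·0.4203 = 82.73 m
Minor: ΣK = 5.79; h_m = ΣK·V²/2g = 2.434 m
Total H_L = 82.73 + 2.434 = 85.16 m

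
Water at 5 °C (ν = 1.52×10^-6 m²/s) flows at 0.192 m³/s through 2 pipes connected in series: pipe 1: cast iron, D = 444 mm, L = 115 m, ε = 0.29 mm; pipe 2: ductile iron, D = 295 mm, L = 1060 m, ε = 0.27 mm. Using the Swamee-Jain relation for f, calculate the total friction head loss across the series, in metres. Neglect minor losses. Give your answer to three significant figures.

Pipe 1: V = 1.240 m/s, Re = 3.62×10^5, ε/D = 6.53×10^-4, f = 0.01896, h_1 = f(L/D)V²/2g = 0.3848 m
Pipe 2: V = 2.809 m/s, Re = 5.45×10^5, ε/D = 9.15×10^-4, f = 0.01992, h_2 = f(L/D)V²/2g = 28.79 m
Series → Q common, losses add: H = Σh = 29.18 m

H ≈ 29.2 m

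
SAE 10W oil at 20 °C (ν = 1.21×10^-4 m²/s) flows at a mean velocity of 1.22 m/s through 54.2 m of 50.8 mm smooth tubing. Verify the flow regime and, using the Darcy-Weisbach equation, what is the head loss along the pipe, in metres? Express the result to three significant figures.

h_f ≈ 10.1 m

Re = VD/ν = 1.22·0.05080/1.21×10^-4 = 512 → laminar (Re < 2300)
f = 64/Re = 0.1250
h_f = f(L/D)V²/(2g) = 0.1250·(54.2/0.05080)·1.22²/(2·9.81) = 10.11 m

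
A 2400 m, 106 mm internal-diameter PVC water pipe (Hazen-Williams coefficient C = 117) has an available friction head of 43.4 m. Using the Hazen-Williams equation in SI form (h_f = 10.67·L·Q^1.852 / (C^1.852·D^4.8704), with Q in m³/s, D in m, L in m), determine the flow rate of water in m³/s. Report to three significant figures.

Rearranging: Q = [h_f·C^1.852·D^4.8704 / (10.67·L)]^(1/1.852)
Q = [43.4·117^1.852·0.106^4.8704 / (10.67·2400)]^0.540 = 0.01020 m³/s

Q ≈ 0.0102 m³/s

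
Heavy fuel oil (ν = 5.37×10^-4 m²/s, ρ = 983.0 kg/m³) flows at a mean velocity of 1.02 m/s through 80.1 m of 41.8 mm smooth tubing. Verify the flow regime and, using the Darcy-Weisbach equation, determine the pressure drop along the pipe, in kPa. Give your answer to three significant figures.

Δp ≈ 790 kPa

Re = VD/ν = 1.02·0.04180/5.37×10^-4 = 79.4 → laminar (Re < 2300)
f = 64/Re = 0.8061
h_f = f(L/D)V²/(2g) = 0.8061·(80.1/0.04180)·1.02²/(2·9.81) = 81.91 m
Δp = ρg·h_f = 983.0·9.81·81.91 = 789.9 kPa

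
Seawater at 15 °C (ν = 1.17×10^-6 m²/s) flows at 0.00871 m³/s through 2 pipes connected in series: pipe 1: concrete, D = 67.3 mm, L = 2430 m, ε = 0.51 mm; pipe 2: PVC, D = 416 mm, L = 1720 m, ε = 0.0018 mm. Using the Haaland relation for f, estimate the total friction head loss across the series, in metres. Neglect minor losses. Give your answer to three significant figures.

Pipe 1: V = 2.448 m/s, Re = 1.41×10^5, ε/D = 0.00758, f = 0.03512, h_1 = f(L/D)V²/2g = 387.5 m
Pipe 2: V = 0.06408 m/s, Re = 2.28×10^4, ε/D = 4.33×10^-6, f = 0.02493, h_2 = f(L/D)V²/2g = 0.02158 m
Series → Q common, losses add: H = Σh = 387.5 m

H ≈ 388 m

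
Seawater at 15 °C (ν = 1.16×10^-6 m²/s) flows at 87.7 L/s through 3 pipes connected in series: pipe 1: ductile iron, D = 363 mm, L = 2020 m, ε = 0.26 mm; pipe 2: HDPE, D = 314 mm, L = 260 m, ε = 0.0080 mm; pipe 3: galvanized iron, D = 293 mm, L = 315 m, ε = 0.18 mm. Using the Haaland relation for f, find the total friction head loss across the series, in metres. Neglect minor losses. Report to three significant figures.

H ≈ 6.45 m

Pipe 1: V = 0.8474 m/s, Re = 2.65×10^5, ε/D = 7.16×10^-4, f = 0.01936, h_1 = f(L/D)V²/2g = 3.943 m
Pipe 2: V = 1.133 m/s, Re = 3.07×10^5, ε/D = 2.55×10^-5, f = 0.01450, h_2 = f(L/D)V²/2g = 0.7851 m
Pipe 3: V = 1.301 m/s, Re = 3.29×10^5, ε/D = 6.14×10^-4, f = 0.01861, h_3 = f(L/D)V²/2g = 1.726 m
Series → Q common, losses add: H = Σh = 6.453 m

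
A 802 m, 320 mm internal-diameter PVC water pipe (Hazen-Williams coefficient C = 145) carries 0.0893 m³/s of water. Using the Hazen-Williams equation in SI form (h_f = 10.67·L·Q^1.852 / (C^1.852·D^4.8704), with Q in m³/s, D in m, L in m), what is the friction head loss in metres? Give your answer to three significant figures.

h_f = 10.67·802·0.0893^1.852 / (145^1.852·0.320^4.8704) = 2.492 m

h_f ≈ 2.49 m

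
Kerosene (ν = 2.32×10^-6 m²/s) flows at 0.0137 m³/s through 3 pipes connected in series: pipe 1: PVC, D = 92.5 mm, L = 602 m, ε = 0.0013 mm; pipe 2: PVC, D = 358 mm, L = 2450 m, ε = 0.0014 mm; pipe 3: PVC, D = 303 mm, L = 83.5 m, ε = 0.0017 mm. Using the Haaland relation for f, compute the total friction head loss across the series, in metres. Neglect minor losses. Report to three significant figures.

Pipe 1: V = 2.039 m/s, Re = 8.13×10^4, ε/D = 1.41×10^-5, f = 0.01867, h_1 = f(L/D)V²/2g = 25.73 m
Pipe 2: V = 0.1361 m/s, Re = 2.10×10^4, ε/D = 3.91×10^-6, f = 0.02544, h_2 = f(L/D)V²/2g = 0.1644 m
Pipe 3: V = 0.1900 m/s, Re = 2.48×10^4, ε/D = 5.61×10^-6, f = 0.02442, h_3 = f(L/D)V²/2g = 0.01238 m
Series → Q common, losses add: H = Σh = 25.91 m

H ≈ 25.9 m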